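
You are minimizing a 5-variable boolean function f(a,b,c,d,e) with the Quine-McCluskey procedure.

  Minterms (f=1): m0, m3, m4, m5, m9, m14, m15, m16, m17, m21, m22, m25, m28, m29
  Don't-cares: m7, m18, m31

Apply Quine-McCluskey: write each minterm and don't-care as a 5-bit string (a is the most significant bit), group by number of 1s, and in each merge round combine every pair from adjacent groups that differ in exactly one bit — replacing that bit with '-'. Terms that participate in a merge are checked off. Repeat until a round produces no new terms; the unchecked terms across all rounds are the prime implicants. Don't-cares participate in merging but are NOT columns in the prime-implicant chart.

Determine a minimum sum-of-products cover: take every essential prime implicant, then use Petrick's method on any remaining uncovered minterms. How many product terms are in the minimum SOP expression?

[col 0] 00000*, 00011*, 00100*, 00101*, 00111*, 01001*, 01110*, 01111*, 10000*, 10001*, 10010*, 10101*, 10110*, 11001*, 11100*, 11101*, 11111*
[col 1] -0000, -0101, -1001, -1111, 0-111, 00-00, 00-11, 001-1, 0010-, 0111-, 1-001*, 1-101*, 10-01*, 10-10, 100-0, 1000-, 11-01*, 111-1, 1110-
[col 2] 1--01
Prime implicants: -0000, -0101, -1001, -1111, 0-111, 00-00, 00-11, 001-1, 0010-, 0111-, 1--01, 10-10, 100-0, 1000-, 111-1, 1110-
PI chart (minterm → PIs covering it):
  0 | -0000,00-00
  3 | 00-11  (sole → essential)
  4 | 00-00,0010-
  5 | -0101,001-1,0010-
  9 | -1001  (sole → essential)
  14 | 0111-  (sole → essential)
  15 | -1111,0-111,0111-
  16 | -0000,100-0,1000-
  17 | 1--01,1000-
  21 | -0101,1--01
  22 | 10-10  (sole → essential)
  25 | -1001,1--01
  28 | 1110-  (sole → essential)
  29 | 1--01,111-1,1110-
Essential prime implicants: -1001, 00-11, 0111-, 10-10, 1110-
Petrick residual → -0000, 0010-, 1--01
Minimum SOP uses 8 PIs: b'c'd'e' + bc'd'e + a'b'de + a'b'cd' + a'bcd + ad'e + ab'de' + abcd'

8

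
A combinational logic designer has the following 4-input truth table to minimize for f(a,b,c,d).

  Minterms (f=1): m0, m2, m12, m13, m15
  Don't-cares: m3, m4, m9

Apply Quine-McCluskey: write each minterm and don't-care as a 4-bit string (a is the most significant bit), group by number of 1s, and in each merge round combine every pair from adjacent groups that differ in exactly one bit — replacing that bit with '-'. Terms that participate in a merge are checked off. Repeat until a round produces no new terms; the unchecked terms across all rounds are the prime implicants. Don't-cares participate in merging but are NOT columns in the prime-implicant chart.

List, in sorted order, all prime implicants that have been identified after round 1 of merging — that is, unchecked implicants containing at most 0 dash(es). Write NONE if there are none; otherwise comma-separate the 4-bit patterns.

NONE

size-2^0 implicants → 0000(✓)  0010(✓)  0011(✓)  0100(✓)  1001(✓)  1100(✓)  1101(✓)  1111(✓)
size-2^1 implicants → -100  0-00  00-0  001-  1-01  11-1  110-
Unchecked terms (primes): -100, 0-00, 00-0, 001-, 1-01, 11-1, 110-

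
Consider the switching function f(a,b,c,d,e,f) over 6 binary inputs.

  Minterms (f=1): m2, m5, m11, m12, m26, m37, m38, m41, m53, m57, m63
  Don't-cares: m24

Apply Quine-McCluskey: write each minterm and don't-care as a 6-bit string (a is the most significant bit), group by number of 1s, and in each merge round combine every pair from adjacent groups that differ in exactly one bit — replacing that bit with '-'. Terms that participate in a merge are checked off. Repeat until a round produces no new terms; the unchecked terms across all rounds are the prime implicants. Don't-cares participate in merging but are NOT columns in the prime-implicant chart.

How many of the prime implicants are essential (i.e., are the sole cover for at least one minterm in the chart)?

9

Round 0: 000010 000101✓ 001011 001100 011000✓ 011010✓ 100101✓ 100110 101001✓ 110101✓ 111001✓ 111111
Round 1: -00101 0110-0 1-0101 1-1001
PIs = {-00101, 000010, 001011, 001100, 0110-0, 1-0101, 1-1001, 100110, 111111}
Coverage chart:
  m2: 000010 ←essential
  m5: -00101 ←essential
  m11: 001011 ←essential
  m12: 001100 ←essential
  m26: 0110-0 ←essential
  m37: -00101,1-0101
  m38: 100110 ←essential
  m41: 1-1001 ←essential
  m53: 1-0101 ←essential
  m57: 1-1001 ←essential
  m63: 111111 ←essential
Essential: -00101, 000010, 001011, 001100, 0110-0, 1-0101, 1-1001, 100110, 111111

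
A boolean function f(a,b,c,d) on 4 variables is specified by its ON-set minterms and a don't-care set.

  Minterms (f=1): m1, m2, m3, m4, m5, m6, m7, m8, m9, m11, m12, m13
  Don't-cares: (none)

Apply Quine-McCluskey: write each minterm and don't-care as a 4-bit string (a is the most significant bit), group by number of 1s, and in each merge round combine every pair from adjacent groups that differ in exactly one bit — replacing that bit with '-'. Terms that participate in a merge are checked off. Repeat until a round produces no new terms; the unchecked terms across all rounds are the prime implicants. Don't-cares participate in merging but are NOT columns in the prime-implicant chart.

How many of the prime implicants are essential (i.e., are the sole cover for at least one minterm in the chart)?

[col 0] 0001*, 0010*, 0011*, 0100*, 0101*, 0110*, 0111*, 1000*, 1001*, 1011*, 1100*, 1101*
[col 1] -001*, -011*, -100*, -101*, 0-01*, 0-10*, 0-11*, 00-1*, 001-*, 01-0*, 01-1*, 010-*, 011-*, 1-00*, 1-01*, 10-1*, 100-*, 110-*
[col 2] --01, -0-1, -10-, 0--1, 0-1-, 01--, 1-0-
Prime implicants: --01, -0-1, -10-, 0--1, 0-1-, 01--, 1-0-
PI chart (minterm → PIs covering it):
  1 | --01,-0-1,0--1
  2 | 0-1-  (sole → essential)
  3 | -0-1,0--1,0-1-
  4 | -10-,01--
  5 | --01,-10-,0--1,01--
  6 | 0-1-,01--
  7 | 0--1,0-1-,01--
  8 | 1-0-  (sole → essential)
  9 | --01,-0-1,1-0-
  11 | -0-1  (sole → essential)
  12 | -10-,1-0-
  13 | --01,-10-,1-0-
Essential prime implicants: -0-1, 0-1-, 1-0-

3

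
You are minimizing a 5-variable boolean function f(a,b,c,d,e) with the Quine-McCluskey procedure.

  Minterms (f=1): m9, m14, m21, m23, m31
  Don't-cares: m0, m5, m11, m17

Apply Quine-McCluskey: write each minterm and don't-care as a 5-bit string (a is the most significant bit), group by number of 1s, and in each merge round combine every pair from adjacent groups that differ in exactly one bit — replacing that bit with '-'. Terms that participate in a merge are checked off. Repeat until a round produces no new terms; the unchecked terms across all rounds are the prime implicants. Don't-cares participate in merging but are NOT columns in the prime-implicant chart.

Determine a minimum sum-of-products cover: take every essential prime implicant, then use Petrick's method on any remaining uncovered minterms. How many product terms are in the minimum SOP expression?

4

Round 0: 00000 00101✓ 01001✓ 01011✓ 01110 10001✓ 10101✓ 10111✓ 11111✓
Round 1: -0101 010-1 1-111 10-01 101-1
PIs = {-0101, 00000, 010-1, 01110, 1-111, 10-01, 101-1}
Coverage chart:
  m9: 010-1 ←essential
  m14: 01110 ←essential
  m21: -0101,10-01,101-1
  m23: 1-111,101-1
  m31: 1-111 ←essential
Essential: 010-1, 01110, 1-111
Petrick residual → -0101
Min cover (4 terms): b'cd'e + a'bc'e + a'bcde' + acde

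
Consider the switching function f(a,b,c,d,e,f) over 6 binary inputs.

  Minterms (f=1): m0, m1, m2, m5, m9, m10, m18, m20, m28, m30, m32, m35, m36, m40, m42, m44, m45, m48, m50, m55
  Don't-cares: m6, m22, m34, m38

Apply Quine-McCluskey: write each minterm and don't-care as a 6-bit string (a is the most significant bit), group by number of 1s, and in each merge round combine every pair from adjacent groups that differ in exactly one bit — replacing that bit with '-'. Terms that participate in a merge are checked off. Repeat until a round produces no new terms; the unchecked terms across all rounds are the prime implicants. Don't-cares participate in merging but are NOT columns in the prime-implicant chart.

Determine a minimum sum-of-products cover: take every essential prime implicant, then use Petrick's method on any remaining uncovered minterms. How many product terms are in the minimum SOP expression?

11

Round 0: 000000✓ 000001✓ 000010✓ 000101✓ 000110✓ 001001✓ 001010✓ 010010✓ 010100✓ 010110✓ 011100✓ 011110✓ 100000✓ 100010✓ 100011✓ 100100✓ 100110✓ 101000✓ 101010✓ 101100✓ 101101✓ 110000✓ 110010✓ 110111
Round 1: -00000✓ -00010✓ -00110✓ -01010✓ -10010✓ 0-0010✓ 0-0110✓ 00-001 00-010✓ 000-01 000-10✓ 0000-0✓ 00000- 01-100✓ 01-110✓ 010-10✓ 0101-0✓ 0111-0✓ 1-0000✓ 1-0010✓ 10-000✓ 10-010✓ 10-100✓ 100-00✓ 100-10✓ 1000-0✓ 10001- 1001-0✓ 101-00✓ 1010-0✓ 10110- 1100-0✓
Round 2: --0010 -0-010 -00-10 -000-0 0-0-10 01-1-0 1-00-0 10--00 10-0-0 100--0
PIs = {--0010, -0-010, -00-10, -000-0, 0-0-10, 00-001, 000-01, 00000-, 01-1-0, 1-00-0, 10--00, 10-0-0, 100--0, 10001-, 10110-, 110111}
Coverage chart:
  m0: -000-0,00000-
  m1: 00-001,000-01,00000-
  m2: --0010,-0-010,-00-10,-000-0,0-0-10
  m5: 000-01 ←essential
  m9: 00-001 ←essential
  m10: -0-010 ←essential
  m18: --0010,0-0-10
  m20: 01-1-0 ←essential
  m28: 01-1-0 ←essential
  m30: 01-1-0 ←essential
  m32: -000-0,1-00-0,10--00,10-0-0,100--0
  m35: 10001- ←essential
  m36: 10--00,100--0
  m40: 10--00,10-0-0
  m42: -0-010,10-0-0
  m44: 10--00,10110-
  m45: 10110- ←essential
  m48: 1-00-0 ←essential
  m50: --0010,1-00-0
  m55: 110111 ←essential
Essential: -0-010, 00-001, 000-01, 01-1-0, 1-00-0, 10001-, 10110-, 110111
Petrick residual → --0010, -000-0, 10--00
Min cover (11 terms): c'd'ef' + b'd'ef' + b'c'd'f' + a'b'd'e'f + a'b'c'e'f + a'bdf' + ac'd'f' + ab'e'f' + ab'c'd'e + ab'cde' + abc'def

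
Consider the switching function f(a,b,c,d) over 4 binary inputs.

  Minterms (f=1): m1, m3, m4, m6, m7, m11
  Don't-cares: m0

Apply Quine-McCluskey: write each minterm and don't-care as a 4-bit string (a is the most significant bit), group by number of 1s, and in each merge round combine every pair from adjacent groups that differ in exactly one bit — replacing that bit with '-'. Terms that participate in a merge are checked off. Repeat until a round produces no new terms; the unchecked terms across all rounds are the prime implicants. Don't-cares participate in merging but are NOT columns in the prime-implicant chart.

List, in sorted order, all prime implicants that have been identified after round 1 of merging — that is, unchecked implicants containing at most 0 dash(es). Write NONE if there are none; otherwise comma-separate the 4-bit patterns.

Round 0: 0000✓ 0001✓ 0011✓ 0100✓ 0110✓ 0111✓ 1011✓
Round 1: -011 0-00 0-11 00-1 000- 01-0 011-
PIs = {-011, 0-00, 0-11, 00-1, 000-, 01-0, 011-}

NONE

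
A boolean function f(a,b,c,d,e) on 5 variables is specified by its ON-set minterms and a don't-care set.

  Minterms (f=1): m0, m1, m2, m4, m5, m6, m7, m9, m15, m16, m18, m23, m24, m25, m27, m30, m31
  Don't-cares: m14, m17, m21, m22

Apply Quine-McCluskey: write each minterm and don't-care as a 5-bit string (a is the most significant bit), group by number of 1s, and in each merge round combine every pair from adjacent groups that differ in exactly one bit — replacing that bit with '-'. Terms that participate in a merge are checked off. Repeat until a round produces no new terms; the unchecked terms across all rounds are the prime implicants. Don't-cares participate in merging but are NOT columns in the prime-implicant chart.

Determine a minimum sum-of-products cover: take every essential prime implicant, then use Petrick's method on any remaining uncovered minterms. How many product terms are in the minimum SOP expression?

6

size-2^0 implicants → 00000(✓)  00001(✓)  00010(✓)  00100(✓)  00101(✓)  00110(✓)  00111(✓)  01001(✓)  01110(✓)  01111(✓)  10000(✓)  10001(✓)  10010(✓)  10101(✓)  10110(✓)  10111(✓)  11000(✓)  11001(✓)  11011(✓)  11110(✓)  11111(✓)
size-2^1 implicants → -0000(✓)  -0001(✓)  -0010(✓)  -0101(✓)  -0110(✓)  -0111(✓)  -1001(✓)  -1110(✓)  -1111(✓)  0-001(✓)  0-110(✓)  0-111(✓)  00-00(✓)  00-01(✓)  00-10(✓)  000-0(✓)  0000-(✓)  001-0(✓)  001-1(✓)  0010-(✓)  0011-(✓)  0111-(✓)  1-000(✓)  1-001(✓)  1-110(✓)  1-111(✓)  10-01(✓)  10-10(✓)  100-0(✓)  1000-(✓)  101-1(✓)  1011-(✓)  11-11  110-1  1100-(✓)  1111-(✓)
size-2^2 implicants → --001  --110(✓)  --111(✓)  -0-01  -0-10  -00-0  -000-  -01-1  -011-(✓)  -111-(✓)  0-11-(✓)  00--0  00-0-  001--  1-00-  1-11-(✓)
size-2^3 implicants → --11-
Unchecked terms (primes): --001, --11-, -0-01, -0-10, -00-0, -000-, -01-1, 00--0, 00-0-, 001--, 1-00-, 11-11, 110-1
Minterm coverage:
  m0 ⊆ -00-0,-000-,00--0,00-0-
  m1 ⊆ --001,-0-01,-000-,00-0-
  m2 ⊆ -0-10,-00-0,00--0
  m4 ⊆ 00--0,00-0-,001--
  m5 ⊆ -0-01,-01-1,00-0-,001--
  m6 ⊆ --11-,-0-10,00--0,001--
  m7 ⊆ --11-,-01-1,001--
  m9 ⊆ --001 [E]
  m15 ⊆ --11- [E]
  m16 ⊆ -00-0,-000-,1-00-
  m18 ⊆ -0-10,-00-0
  m23 ⊆ --11-,-01-1
  m24 ⊆ 1-00- [E]
  m25 ⊆ --001,1-00-,110-1
  m27 ⊆ 11-11,110-1
  m30 ⊆ --11- [E]
  m31 ⊆ --11-,11-11
E = {--001, --11-, 1-00-}
Petrick residual → -0-10, 00-0-, 11-11
Cover = c'd'e + cd + b'de' + a'b'd' + ac'd' + abde  |cover|=6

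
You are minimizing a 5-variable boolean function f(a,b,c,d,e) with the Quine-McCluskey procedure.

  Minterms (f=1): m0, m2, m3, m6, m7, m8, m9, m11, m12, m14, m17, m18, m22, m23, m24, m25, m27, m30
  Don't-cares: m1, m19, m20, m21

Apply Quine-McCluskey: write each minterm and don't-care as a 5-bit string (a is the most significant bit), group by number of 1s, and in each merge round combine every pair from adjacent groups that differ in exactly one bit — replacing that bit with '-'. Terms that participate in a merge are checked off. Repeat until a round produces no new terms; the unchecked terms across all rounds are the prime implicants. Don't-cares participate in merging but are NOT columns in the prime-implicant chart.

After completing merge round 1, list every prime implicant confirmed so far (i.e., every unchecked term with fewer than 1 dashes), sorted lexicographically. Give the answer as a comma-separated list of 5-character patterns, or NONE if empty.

NONE

size-2^0 implicants → 00000(✓)  00001(✓)  00010(✓)  00011(✓)  00110(✓)  00111(✓)  01000(✓)  01001(✓)  01011(✓)  01100(✓)  01110(✓)  10001(✓)  10010(✓)  10011(✓)  10100(✓)  10101(✓)  10110(✓)  10111(✓)  11000(✓)  11001(✓)  11011(✓)  11110(✓)
size-2^1 implicants → -0001(✓)  -0010(✓)  -0011(✓)  -0110(✓)  -0111(✓)  -1000(✓)  -1001(✓)  -1011(✓)  -1110(✓)  0-000(✓)  0-001(✓)  0-011(✓)  0-110(✓)  00-10(✓)  00-11(✓)  000-0(✓)  000-1(✓)  0000-(✓)  0001-(✓)  0011-(✓)  01-00  010-1(✓)  0100-(✓)  011-0  1-001(✓)  1-011(✓)  1-110(✓)  10-01(✓)  10-10(✓)  10-11(✓)  100-1(✓)  1001-(✓)  101-0(✓)  101-1(✓)  1010-(✓)  1011-(✓)  110-1(✓)  1100-(✓)
size-2^2 implicants → --001(✓)  --011(✓)  --110  -0-10(✓)  -0-11(✓)  -00-1(✓)  -001-(✓)  -011-(✓)  -10-1(✓)  -100-  0-0-1(✓)  0-00-  00-1-(✓)  000--  1-0-1(✓)  10--1  10-1-(✓)  101--
size-2^3 implicants → --0-1  -0-1-
Unchecked terms (primes): --0-1, --110, -0-1-, -100-, 0-00-, 000--, 01-00, 011-0, 10--1, 101--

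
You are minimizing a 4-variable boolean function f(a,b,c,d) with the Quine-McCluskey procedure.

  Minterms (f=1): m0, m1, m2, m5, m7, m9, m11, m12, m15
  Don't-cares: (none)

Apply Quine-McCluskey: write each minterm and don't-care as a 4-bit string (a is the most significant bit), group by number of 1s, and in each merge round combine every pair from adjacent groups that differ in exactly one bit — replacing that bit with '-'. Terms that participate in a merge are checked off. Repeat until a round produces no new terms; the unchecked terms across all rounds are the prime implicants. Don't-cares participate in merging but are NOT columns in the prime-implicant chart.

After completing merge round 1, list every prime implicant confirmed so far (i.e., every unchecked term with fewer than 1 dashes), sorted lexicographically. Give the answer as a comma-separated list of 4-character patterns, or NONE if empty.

1100

Round 0: 0000✓ 0001✓ 0010✓ 0101✓ 0111✓ 1001✓ 1011✓ 1100 1111✓
Round 1: -001 -111 0-01 00-0 000- 01-1 1-11 10-1
PIs = {-001, -111, 0-01, 00-0, 000-, 01-1, 1-11, 10-1, 1100}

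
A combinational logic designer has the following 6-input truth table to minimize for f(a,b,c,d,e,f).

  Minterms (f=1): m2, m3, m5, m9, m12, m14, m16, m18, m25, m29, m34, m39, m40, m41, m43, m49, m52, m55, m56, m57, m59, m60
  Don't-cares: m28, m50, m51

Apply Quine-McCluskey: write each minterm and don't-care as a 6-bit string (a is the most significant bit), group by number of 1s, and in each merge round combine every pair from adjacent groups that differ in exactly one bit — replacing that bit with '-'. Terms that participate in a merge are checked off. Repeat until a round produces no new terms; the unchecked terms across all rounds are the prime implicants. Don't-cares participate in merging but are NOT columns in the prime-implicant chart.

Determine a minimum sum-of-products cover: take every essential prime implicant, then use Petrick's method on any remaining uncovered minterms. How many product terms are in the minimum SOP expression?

Round 0: 000010✓ 000011✓ 000101 001001✓ 001100✓ 001110✓ 010000✓ 010010✓ 011001✓ 011100✓ 011101✓ 100010✓ 100111✓ 101000✓ 101001✓ 101011✓ 110001✓ 110010✓ 110011✓ 110100✓ 110111✓ 111000✓ 111001✓ 111011✓ 111100✓
Round 1: -00010✓ -01001✓ -10010✓ -11001✓ -11100 0-0010✓ 0-1001✓ 0-1100 00001- 0011-0 0100-0 011-01 01110- 1-0010✓ 1-0111 1-1000✓ 1-1001✓ 1-1011✓ 1010-1✓ 10100-✓ 11-001✓ 11-011✓ 11-100 110-11 1100-1✓ 11001- 111-00 1110-1✓ 11100-✓
Round 2: --0010 --1001 1-10-1 1-100- 11-0-1
PIs = {--0010, --1001, -11100, 0-1100, 00001-, 000101, 0011-0, 0100-0, 011-01, 01110-, 1-0111, 1-10-1, 1-100-, 11-0-1, 11-100, 110-11, 11001-, 111-00}
Coverage chart:
  m2: --0010,00001-
  m3: 00001- ←essential
  m5: 000101 ←essential
  m9: --1001 ←essential
  m12: 0-1100,0011-0
  m14: 0011-0 ←essential
  m16: 0100-0 ←essential
  m18: --0010,0100-0
  m25: --1001,011-01
  m29: 011-01,01110-
  m34: --0010 ←essential
  m39: 1-0111 ←essential
  m40: 1-100- ←essential
  m41: --1001,1-10-1,1-100-
  m43: 1-10-1 ←essential
  m49: 11-0-1 ←essential
  m52: 11-100 ←essential
  m55: 1-0111,110-11
  m56: 1-100-,111-00
  m57: --1001,1-10-1,1-100-,11-0-1
  m59: 1-10-1,11-0-1
  m60: -11100,11-100,111-00
Essential: --0010, --1001, 00001-, 000101, 0011-0, 0100-0, 1-0111, 1-10-1, 1-100-, 11-0-1, 11-100
Petrick residual → 011-01
Min cover (12 terms): c'd'ef' + cd'e'f + a'b'c'd'e + a'b'c'de'f + a'b'cdf' + a'bc'd'f' + a'bce'f + ac'def + acd'f + acd'e' + abd'f + abde'f'

12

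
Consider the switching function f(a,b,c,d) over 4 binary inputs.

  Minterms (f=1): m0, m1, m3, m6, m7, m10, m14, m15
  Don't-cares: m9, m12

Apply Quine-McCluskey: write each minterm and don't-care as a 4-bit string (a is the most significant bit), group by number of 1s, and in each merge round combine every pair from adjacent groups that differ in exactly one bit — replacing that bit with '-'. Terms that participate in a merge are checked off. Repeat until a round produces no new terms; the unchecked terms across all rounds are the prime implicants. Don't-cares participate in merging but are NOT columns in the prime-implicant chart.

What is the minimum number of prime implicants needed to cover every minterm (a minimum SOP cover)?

4

[col 0] 0000*, 0001*, 0011*, 0110*, 0111*, 1001*, 1010*, 1100*, 1110*, 1111*
[col 1] -001, -110*, -111*, 0-11, 00-1, 000-, 011-*, 1-10, 11-0, 111-*
[col 2] -11-
Prime implicants: -001, -11-, 0-11, 00-1, 000-, 1-10, 11-0
PI chart (minterm → PIs covering it):
  0 | 000-  (sole → essential)
  1 | -001,00-1,000-
  3 | 0-11,00-1
  6 | -11-  (sole → essential)
  7 | -11-,0-11
  10 | 1-10  (sole → essential)
  14 | -11-,1-10,11-0
  15 | -11-  (sole → essential)
Essential prime implicants: -11-, 000-, 1-10
Petrick residual → 0-11
Minimum SOP uses 4 PIs: bc + a'cd + a'b'c' + acd'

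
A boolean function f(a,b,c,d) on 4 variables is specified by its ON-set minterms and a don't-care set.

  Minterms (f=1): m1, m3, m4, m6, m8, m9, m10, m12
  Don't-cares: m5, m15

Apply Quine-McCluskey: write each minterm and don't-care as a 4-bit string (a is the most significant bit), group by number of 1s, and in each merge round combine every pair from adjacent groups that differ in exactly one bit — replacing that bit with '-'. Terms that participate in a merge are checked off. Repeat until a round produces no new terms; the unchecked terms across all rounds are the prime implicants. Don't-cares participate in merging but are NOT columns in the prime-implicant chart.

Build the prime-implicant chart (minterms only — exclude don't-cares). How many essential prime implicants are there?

size-2^0 implicants → 0001(✓)  0011(✓)  0100(✓)  0101(✓)  0110(✓)  1000(✓)  1001(✓)  1010(✓)  1100(✓)  1111
size-2^1 implicants → -001  -100  0-01  00-1  01-0  010-  1-00  10-0  100-
Unchecked terms (primes): -001, -100, 0-01, 00-1, 01-0, 010-, 1-00, 10-0, 100-, 1111
Minterm coverage:
  m1 ⊆ -001,0-01,00-1
  m3 ⊆ 00-1 [E]
  m4 ⊆ -100,01-0,010-
  m6 ⊆ 01-0 [E]
  m8 ⊆ 1-00,10-0,100-
  m9 ⊆ -001,100-
  m10 ⊆ 10-0 [E]
  m12 ⊆ -100,1-00
E = {00-1, 01-0, 10-0}

3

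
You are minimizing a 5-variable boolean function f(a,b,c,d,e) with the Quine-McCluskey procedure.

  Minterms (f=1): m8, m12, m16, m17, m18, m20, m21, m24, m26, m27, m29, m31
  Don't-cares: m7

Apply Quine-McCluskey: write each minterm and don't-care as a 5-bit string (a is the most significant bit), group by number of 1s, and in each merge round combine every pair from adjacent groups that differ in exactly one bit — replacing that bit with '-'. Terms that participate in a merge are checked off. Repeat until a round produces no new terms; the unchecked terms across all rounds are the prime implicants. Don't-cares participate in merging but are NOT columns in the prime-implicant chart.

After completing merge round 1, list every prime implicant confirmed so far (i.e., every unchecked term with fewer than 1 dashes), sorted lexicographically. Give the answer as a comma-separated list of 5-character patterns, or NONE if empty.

00111

Round 0: 00111 01000✓ 01100✓ 10000✓ 10001✓ 10010✓ 10100✓ 10101✓ 11000✓ 11010✓ 11011✓ 11101✓ 11111✓
Round 1: -1000 01-00 1-000✓ 1-010✓ 1-101 10-00✓ 10-01✓ 100-0✓ 1000-✓ 1010-✓ 11-11 110-0✓ 1101- 111-1
Round 2: 1-0-0 10-0-
PIs = {-1000, 00111, 01-00, 1-0-0, 1-101, 10-0-, 11-11, 1101-, 111-1}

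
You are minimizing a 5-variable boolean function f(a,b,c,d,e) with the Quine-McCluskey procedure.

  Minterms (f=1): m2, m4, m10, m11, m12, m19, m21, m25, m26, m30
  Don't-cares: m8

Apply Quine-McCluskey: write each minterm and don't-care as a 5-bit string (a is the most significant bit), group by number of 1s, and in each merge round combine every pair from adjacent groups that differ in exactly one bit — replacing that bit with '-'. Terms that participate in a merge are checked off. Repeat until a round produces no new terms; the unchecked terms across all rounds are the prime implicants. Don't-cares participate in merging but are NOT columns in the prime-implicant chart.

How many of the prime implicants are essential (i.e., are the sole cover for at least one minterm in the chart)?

[col 0] 00010*, 00100*, 01000*, 01010*, 01011*, 01100*, 10011, 10101, 11001, 11010*, 11110*
[col 1] -1010, 0-010, 0-100, 01-00, 010-0, 0101-, 11-10
Prime implicants: -1010, 0-010, 0-100, 01-00, 010-0, 0101-, 10011, 10101, 11-10, 11001
PI chart (minterm → PIs covering it):
  2 | 0-010  (sole → essential)
  4 | 0-100  (sole → essential)
  10 | -1010,0-010,010-0,0101-
  11 | 0101-  (sole → essential)
  12 | 0-100,01-00
  19 | 10011  (sole → essential)
  21 | 10101  (sole → essential)
  25 | 11001  (sole → essential)
  26 | -1010,11-10
  30 | 11-10  (sole → essential)
Essential prime implicants: 0-010, 0-100, 0101-, 10011, 10101, 11-10, 11001

7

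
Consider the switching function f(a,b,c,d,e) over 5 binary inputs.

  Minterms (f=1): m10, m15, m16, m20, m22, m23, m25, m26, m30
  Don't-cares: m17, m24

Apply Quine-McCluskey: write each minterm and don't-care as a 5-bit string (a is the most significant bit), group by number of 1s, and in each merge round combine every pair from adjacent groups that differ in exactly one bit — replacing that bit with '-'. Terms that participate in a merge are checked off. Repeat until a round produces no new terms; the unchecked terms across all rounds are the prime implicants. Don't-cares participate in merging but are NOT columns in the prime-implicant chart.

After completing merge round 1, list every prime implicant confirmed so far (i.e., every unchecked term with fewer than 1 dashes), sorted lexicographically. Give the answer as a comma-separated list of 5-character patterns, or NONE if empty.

size-2^0 implicants → 01010(✓)  01111  10000(✓)  10001(✓)  10100(✓)  10110(✓)  10111(✓)  11000(✓)  11001(✓)  11010(✓)  11110(✓)
size-2^1 implicants → -1010  1-000(✓)  1-001(✓)  1-110  10-00  1000-(✓)  101-0  1011-  11-10  110-0  1100-(✓)
size-2^2 implicants → 1-00-
Unchecked terms (primes): -1010, 01111, 1-00-, 1-110, 10-00, 101-0, 1011-, 11-10, 110-0

01111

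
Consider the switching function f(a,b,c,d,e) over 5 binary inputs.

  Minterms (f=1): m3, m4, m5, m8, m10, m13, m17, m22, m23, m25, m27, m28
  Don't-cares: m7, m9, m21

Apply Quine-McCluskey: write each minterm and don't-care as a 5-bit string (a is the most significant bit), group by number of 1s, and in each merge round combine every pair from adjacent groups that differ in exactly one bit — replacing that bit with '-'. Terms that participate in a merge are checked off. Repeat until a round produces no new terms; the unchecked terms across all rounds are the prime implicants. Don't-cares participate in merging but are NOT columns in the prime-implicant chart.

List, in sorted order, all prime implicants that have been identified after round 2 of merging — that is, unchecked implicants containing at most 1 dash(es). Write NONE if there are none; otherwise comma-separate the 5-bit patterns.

-1001, 0-101, 00-11, 0010-, 01-01, 010-0, 0100-, 1-001, 10-01, 1011-, 110-1, 11100

[col 0] 00011*, 00100*, 00101*, 00111*, 01000*, 01001*, 01010*, 01101*, 10001*, 10101*, 10110*, 10111*, 11001*, 11011*, 11100
[col 1] -0101*, -0111*, -1001, 0-101, 00-11, 001-1*, 0010-, 01-01, 010-0, 0100-, 1-001, 10-01, 101-1*, 1011-, 110-1
[col 2] -01-1
Prime implicants: -01-1, -1001, 0-101, 00-11, 0010-, 01-01, 010-0, 0100-, 1-001, 10-01, 1011-, 110-1, 11100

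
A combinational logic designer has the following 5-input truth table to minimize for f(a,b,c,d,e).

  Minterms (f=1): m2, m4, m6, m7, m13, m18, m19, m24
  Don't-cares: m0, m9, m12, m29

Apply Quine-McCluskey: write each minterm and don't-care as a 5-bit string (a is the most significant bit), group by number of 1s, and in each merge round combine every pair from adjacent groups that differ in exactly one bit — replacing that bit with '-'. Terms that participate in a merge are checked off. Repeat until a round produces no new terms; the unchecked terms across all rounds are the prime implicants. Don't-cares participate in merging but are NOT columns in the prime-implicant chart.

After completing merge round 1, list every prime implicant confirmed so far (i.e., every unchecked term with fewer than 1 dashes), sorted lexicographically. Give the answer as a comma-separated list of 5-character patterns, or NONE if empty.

11000

size-2^0 implicants → 00000(✓)  00010(✓)  00100(✓)  00110(✓)  00111(✓)  01001(✓)  01100(✓)  01101(✓)  10010(✓)  10011(✓)  11000  11101(✓)
size-2^1 implicants → -0010  -1101  0-100  00-00(✓)  00-10(✓)  000-0(✓)  001-0(✓)  0011-  01-01  0110-  1001-
size-2^2 implicants → 00--0
Unchecked terms (primes): -0010, -1101, 0-100, 00--0, 0011-, 01-01, 0110-, 1001-, 11000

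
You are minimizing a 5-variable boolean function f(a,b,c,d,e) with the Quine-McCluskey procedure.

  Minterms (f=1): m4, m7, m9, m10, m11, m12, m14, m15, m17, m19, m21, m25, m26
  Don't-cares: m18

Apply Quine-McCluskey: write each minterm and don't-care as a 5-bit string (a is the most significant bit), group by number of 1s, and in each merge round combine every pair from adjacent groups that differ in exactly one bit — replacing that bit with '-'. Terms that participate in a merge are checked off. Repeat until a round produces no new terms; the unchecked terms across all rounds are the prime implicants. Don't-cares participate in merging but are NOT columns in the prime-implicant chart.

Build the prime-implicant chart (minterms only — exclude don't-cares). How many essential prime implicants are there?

[col 0] 00100*, 00111*, 01001*, 01010*, 01011*, 01100*, 01110*, 01111*, 10001*, 10010*, 10011*, 10101*, 11001*, 11010*
[col 1] -1001, -1010, 0-100, 0-111, 01-10*, 01-11*, 010-1, 0101-*, 011-0, 0111-*, 1-001, 1-010, 10-01, 100-1, 1001-
[col 2] 01-1-
Prime implicants: -1001, -1010, 0-100, 0-111, 01-1-, 010-1, 011-0, 1-001, 1-010, 10-01, 100-1, 1001-
PI chart (minterm → PIs covering it):
  4 | 0-100  (sole → essential)
  7 | 0-111  (sole → essential)
  9 | -1001,010-1
  10 | -1010,01-1-
  11 | 01-1-,010-1
  12 | 0-100,011-0
  14 | 01-1-,011-0
  15 | 0-111,01-1-
  17 | 1-001,10-01,100-1
  19 | 100-1,1001-
  21 | 10-01  (sole → essential)
  25 | -1001,1-001
  26 | -1010,1-010
Essential prime implicants: 0-100, 0-111, 10-01

3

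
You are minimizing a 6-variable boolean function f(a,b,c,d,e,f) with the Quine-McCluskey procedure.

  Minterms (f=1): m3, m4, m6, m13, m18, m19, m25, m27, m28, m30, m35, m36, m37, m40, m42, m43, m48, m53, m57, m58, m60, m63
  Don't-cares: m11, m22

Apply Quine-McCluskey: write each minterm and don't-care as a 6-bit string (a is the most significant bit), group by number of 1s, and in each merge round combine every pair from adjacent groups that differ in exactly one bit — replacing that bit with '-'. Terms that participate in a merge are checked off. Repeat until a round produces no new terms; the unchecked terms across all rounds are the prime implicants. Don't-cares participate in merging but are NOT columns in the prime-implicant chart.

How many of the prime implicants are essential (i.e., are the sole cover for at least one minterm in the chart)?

9

size-2^0 implicants → 000011(✓)  000100(✓)  000110(✓)  001011(✓)  001101  010010(✓)  010011(✓)  010110(✓)  011001(✓)  011011(✓)  011100(✓)  011110(✓)  100011(✓)  100100(✓)  100101(✓)  101000(✓)  101010(✓)  101011(✓)  110000  110101(✓)  111001(✓)  111010(✓)  111100(✓)  111111
size-2^1 implicants → -00011(✓)  -00100  -01011(✓)  -11001  -11100  0-0011(✓)  0-0110  0-1011(✓)  00-011(✓)  0001-0  01-011(✓)  01-110  010-10  01001-  0110-1  0111-0  1-0101  1-1010  10-011(✓)  10010-  1010-0  10101-
size-2^2 implicants → -0-011  0--011
Unchecked terms (primes): -0-011, -00100, -11001, -11100, 0--011, 0-0110, 0001-0, 001101, 01-110, 010-10, 01001-, 0110-1, 0111-0, 1-0101, 1-1010, 10010-, 1010-0, 10101-, 110000, 111111
Minterm coverage:
  m3 ⊆ -0-011,0--011
  m4 ⊆ -00100,0001-0
  m6 ⊆ 0-0110,0001-0
  m13 ⊆ 001101 [E]
  m18 ⊆ 010-10,01001-
  m19 ⊆ 0--011,01001-
  m25 ⊆ -11001,0110-1
  m27 ⊆ 0--011,0110-1
  m28 ⊆ -11100,0111-0
  m30 ⊆ 01-110,0111-0
  m35 ⊆ -0-011 [E]
  m36 ⊆ -00100,10010-
  m37 ⊆ 1-0101,10010-
  m40 ⊆ 1010-0 [E]
  m42 ⊆ 1-1010,1010-0,10101-
  m43 ⊆ -0-011,10101-
  m48 ⊆ 110000 [E]
  m53 ⊆ 1-0101 [E]
  m57 ⊆ -11001 [E]
  m58 ⊆ 1-1010 [E]
  m60 ⊆ -11100 [E]
  m63 ⊆ 111111 [E]
E = {-0-011, -11001, -11100, 001101, 1-0101, 1-1010, 1010-0, 110000, 111111}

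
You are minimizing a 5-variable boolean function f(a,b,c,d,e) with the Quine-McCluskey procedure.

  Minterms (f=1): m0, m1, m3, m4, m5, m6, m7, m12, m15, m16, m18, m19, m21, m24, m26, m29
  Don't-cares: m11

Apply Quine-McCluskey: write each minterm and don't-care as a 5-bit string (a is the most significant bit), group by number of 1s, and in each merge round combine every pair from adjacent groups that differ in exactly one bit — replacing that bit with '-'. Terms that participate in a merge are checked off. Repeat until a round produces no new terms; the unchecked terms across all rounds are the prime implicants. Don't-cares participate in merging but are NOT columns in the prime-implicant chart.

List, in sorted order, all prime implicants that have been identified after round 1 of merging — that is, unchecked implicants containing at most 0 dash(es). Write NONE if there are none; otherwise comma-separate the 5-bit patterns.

NONE

size-2^0 implicants → 00000(✓)  00001(✓)  00011(✓)  00100(✓)  00101(✓)  00110(✓)  00111(✓)  01011(✓)  01100(✓)  01111(✓)  10000(✓)  10010(✓)  10011(✓)  10101(✓)  11000(✓)  11010(✓)  11101(✓)
size-2^1 implicants → -0000  -0011  -0101  0-011(✓)  0-100  0-111(✓)  00-00(✓)  00-01(✓)  00-11(✓)  000-1(✓)  0000-(✓)  001-0(✓)  001-1(✓)  0010-(✓)  0011-(✓)  01-11(✓)  1-000(✓)  1-010(✓)  1-101  100-0(✓)  1001-  110-0(✓)
size-2^2 implicants → 0--11  00--1  00-0-  001--  1-0-0
Unchecked terms (primes): -0000, -0011, -0101, 0--11, 0-100, 00--1, 00-0-, 001--, 1-0-0, 1-101, 1001-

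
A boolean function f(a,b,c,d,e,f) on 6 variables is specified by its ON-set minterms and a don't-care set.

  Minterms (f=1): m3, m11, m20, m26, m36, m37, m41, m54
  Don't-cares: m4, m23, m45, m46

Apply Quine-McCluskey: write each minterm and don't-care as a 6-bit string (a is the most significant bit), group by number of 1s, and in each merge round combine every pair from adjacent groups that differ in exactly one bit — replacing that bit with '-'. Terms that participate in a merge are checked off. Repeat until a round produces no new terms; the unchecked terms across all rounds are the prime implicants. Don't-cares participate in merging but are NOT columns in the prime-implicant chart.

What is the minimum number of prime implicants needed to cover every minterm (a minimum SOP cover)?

6

size-2^0 implicants → 000011(✓)  000100(✓)  001011(✓)  010100(✓)  010111  011010  100100(✓)  100101(✓)  101001(✓)  101101(✓)  101110  110110
size-2^1 implicants → -00100  0-0100  00-011  10-101  10010-  101-01
Unchecked terms (primes): -00100, 0-0100, 00-011, 010111, 011010, 10-101, 10010-, 101-01, 101110, 110110
Minterm coverage:
  m3 ⊆ 00-011 [E]
  m11 ⊆ 00-011 [E]
  m20 ⊆ 0-0100 [E]
  m26 ⊆ 011010 [E]
  m36 ⊆ -00100,10010-
  m37 ⊆ 10-101,10010-
  m41 ⊆ 101-01 [E]
  m54 ⊆ 110110 [E]
E = {0-0100, 00-011, 011010, 101-01, 110110}
Petrick residual → 10010-
Cover = a'c'de'f' + a'b'd'ef + a'bcd'ef' + ab'c'de' + ab'ce'f + abc'def'  |cover|=6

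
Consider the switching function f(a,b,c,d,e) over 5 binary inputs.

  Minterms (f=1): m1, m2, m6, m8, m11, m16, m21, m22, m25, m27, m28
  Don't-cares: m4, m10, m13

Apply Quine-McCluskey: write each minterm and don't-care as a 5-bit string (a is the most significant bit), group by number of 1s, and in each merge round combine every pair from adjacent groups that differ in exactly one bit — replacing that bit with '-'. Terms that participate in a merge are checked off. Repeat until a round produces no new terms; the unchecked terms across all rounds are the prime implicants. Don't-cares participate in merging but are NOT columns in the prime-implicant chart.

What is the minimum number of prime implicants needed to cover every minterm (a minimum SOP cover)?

9

size-2^0 implicants → 00001  00010(✓)  00100(✓)  00110(✓)  01000(✓)  01010(✓)  01011(✓)  01101  10000  10101  10110(✓)  11001(✓)  11011(✓)  11100
size-2^1 implicants → -0110  -1011  0-010  00-10  001-0  010-0  0101-  110-1
Unchecked terms (primes): -0110, -1011, 0-010, 00-10, 00001, 001-0, 010-0, 0101-, 01101, 10000, 10101, 110-1, 11100
Minterm coverage:
  m1 ⊆ 00001 [E]
  m2 ⊆ 0-010,00-10
  m6 ⊆ -0110,00-10,001-0
  m8 ⊆ 010-0 [E]
  m11 ⊆ -1011,0101-
  m16 ⊆ 10000 [E]
  m21 ⊆ 10101 [E]
  m22 ⊆ -0110 [E]
  m25 ⊆ 110-1 [E]
  m27 ⊆ -1011,110-1
  m28 ⊆ 11100 [E]
E = {-0110, 00001, 010-0, 10000, 10101, 110-1, 11100}
Petrick residual → -1011, 0-010
Cover = b'cde' + bc'de + a'c'de' + a'b'c'd'e + a'bc'e' + ab'c'd'e' + ab'cd'e + abc'e + abcd'e'  |cover|=9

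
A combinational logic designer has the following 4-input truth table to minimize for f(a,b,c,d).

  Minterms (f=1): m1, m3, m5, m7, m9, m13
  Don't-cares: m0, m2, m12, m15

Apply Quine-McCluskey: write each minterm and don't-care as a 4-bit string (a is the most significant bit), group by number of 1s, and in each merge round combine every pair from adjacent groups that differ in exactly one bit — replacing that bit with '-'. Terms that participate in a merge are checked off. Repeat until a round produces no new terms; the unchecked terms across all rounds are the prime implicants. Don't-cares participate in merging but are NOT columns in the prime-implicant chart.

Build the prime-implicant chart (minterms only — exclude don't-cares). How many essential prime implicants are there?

size-2^0 implicants → 0000(✓)  0001(✓)  0010(✓)  0011(✓)  0101(✓)  0111(✓)  1001(✓)  1100(✓)  1101(✓)  1111(✓)
size-2^1 implicants → -001(✓)  -101(✓)  -111(✓)  0-01(✓)  0-11(✓)  00-0(✓)  00-1(✓)  000-(✓)  001-(✓)  01-1(✓)  1-01(✓)  11-1(✓)  110-
size-2^2 implicants → --01  -1-1  0--1  00--
Unchecked terms (primes): --01, -1-1, 0--1, 00--, 110-
Minterm coverage:
  m1 ⊆ --01,0--1,00--
  m3 ⊆ 0--1,00--
  m5 ⊆ --01,-1-1,0--1
  m7 ⊆ -1-1,0--1
  m9 ⊆ --01 [E]
  m13 ⊆ --01,-1-1,110-
E = {--01}

1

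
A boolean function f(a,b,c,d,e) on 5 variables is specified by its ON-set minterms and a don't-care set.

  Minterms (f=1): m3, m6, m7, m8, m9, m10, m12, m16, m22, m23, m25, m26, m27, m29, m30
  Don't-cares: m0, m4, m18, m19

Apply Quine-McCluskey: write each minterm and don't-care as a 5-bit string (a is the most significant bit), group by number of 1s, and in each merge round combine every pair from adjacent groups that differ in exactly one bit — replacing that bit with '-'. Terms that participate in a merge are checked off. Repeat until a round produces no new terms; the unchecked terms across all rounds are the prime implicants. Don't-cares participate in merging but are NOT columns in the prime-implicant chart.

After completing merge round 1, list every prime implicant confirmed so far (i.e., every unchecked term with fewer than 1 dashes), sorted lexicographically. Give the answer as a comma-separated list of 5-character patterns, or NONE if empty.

size-2^0 implicants → 00000(✓)  00011(✓)  00100(✓)  00110(✓)  00111(✓)  01000(✓)  01001(✓)  01010(✓)  01100(✓)  10000(✓)  10010(✓)  10011(✓)  10110(✓)  10111(✓)  11001(✓)  11010(✓)  11011(✓)  11101(✓)  11110(✓)
size-2^1 implicants → -0000  -0011(✓)  -0110(✓)  -0111(✓)  -1001  -1010  0-000(✓)  0-100(✓)  00-00(✓)  00-11(✓)  001-0  0011-(✓)  01-00(✓)  010-0  0100-  1-010(✓)  1-011(✓)  1-110(✓)  10-10(✓)  10-11(✓)  100-0  1001-(✓)  1011-(✓)  11-01  11-10(✓)  110-1  1101-(✓)
size-2^2 implicants → -0-11  -011-  0--00  1--10  1-01-  10-1-
Unchecked terms (primes): -0-11, -0000, -011-, -1001, -1010, 0--00, 001-0, 010-0, 0100-, 1--10, 1-01-, 10-1-, 100-0, 11-01, 110-1

NONE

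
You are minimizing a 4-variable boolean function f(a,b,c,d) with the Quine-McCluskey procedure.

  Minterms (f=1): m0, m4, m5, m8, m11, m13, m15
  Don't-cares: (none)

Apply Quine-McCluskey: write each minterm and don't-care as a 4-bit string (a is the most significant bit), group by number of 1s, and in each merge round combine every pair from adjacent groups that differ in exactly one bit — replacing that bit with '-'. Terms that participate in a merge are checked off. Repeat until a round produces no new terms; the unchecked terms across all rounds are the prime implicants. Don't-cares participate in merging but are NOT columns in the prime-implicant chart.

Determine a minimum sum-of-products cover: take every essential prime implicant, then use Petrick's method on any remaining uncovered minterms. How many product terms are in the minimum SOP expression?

[col 0] 0000*, 0100*, 0101*, 1000*, 1011*, 1101*, 1111*
[col 1] -000, -101, 0-00, 010-, 1-11, 11-1
Prime implicants: -000, -101, 0-00, 010-, 1-11, 11-1
PI chart (minterm → PIs covering it):
  0 | -000,0-00
  4 | 0-00,010-
  5 | -101,010-
  8 | -000  (sole → essential)
  11 | 1-11  (sole → essential)
  13 | -101,11-1
  15 | 1-11,11-1
Essential prime implicants: -000, 1-11
Petrick residual → -101, 0-00
Minimum SOP uses 4 PIs: b'c'd' + bc'd + a'c'd' + acd

4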